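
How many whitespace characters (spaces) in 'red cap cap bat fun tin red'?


\s matches whitespace characters (spaces, tabs, etc.).
Text: 'red cap cap bat fun tin red'
This text has 7 words separated by spaces.
Number of spaces = number of words - 1 = 7 - 1 = 6

6


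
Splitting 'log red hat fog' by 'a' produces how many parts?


Splitting by 'a' breaks the string at each occurrence of the separator.
Text: 'log red hat fog'
Parts after split:
  Part 1: 'log red h'
  Part 2: 't fog'
Total parts: 2

2


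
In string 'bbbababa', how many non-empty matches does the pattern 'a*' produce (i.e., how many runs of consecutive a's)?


Pattern 'a*' matches zero or more a's. We want non-empty runs of consecutive a's.
String: 'bbbababa'
Walking through the string to find runs of a's:
  Run 1: positions 3-3 -> 'a'
  Run 2: positions 5-5 -> 'a'
  Run 3: positions 7-7 -> 'a'
Non-empty runs found: ['a', 'a', 'a']
Count: 3

3


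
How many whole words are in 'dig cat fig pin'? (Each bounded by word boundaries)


Word boundaries (\b) mark the start/end of each word.
Text: 'dig cat fig pin'
Splitting by whitespace:
  Word 1: 'dig'
  Word 2: 'cat'
  Word 3: 'fig'
  Word 4: 'pin'
Total whole words: 4

4


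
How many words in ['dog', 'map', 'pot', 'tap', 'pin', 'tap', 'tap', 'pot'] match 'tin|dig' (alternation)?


Alternation 'tin|dig' matches either 'tin' or 'dig'.
Checking each word:
  'dog' -> no
  'map' -> no
  'pot' -> no
  'tap' -> no
  'pin' -> no
  'tap' -> no
  'tap' -> no
  'pot' -> no
Matches: []
Count: 0

0


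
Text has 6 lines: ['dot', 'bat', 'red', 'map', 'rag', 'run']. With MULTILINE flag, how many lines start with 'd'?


With MULTILINE flag, ^ matches the start of each line.
Lines: ['dot', 'bat', 'red', 'map', 'rag', 'run']
Checking which lines start with 'd':
  Line 1: 'dot' -> MATCH
  Line 2: 'bat' -> no
  Line 3: 'red' -> no
  Line 4: 'map' -> no
  Line 5: 'rag' -> no
  Line 6: 'run' -> no
Matching lines: ['dot']
Count: 1

1


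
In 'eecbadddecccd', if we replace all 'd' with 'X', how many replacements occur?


re.sub('d', 'X', text) replaces every occurrence of 'd' with 'X'.
Text: 'eecbadddecccd'
Scanning for 'd':
  pos 5: 'd' -> replacement #1
  pos 6: 'd' -> replacement #2
  pos 7: 'd' -> replacement #3
  pos 12: 'd' -> replacement #4
Total replacements: 4

4


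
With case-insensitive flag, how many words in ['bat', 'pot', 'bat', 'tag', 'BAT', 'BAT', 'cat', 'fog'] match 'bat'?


Case-insensitive matching: compare each word's lowercase form to 'bat'.
  'bat' -> lower='bat' -> MATCH
  'pot' -> lower='pot' -> no
  'bat' -> lower='bat' -> MATCH
  'tag' -> lower='tag' -> no
  'BAT' -> lower='bat' -> MATCH
  'BAT' -> lower='bat' -> MATCH
  'cat' -> lower='cat' -> no
  'fog' -> lower='fog' -> no
Matches: ['bat', 'bat', 'BAT', 'BAT']
Count: 4

4


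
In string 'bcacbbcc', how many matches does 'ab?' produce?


Pattern 'ab?' matches 'a' optionally followed by 'b'.
String: 'bcacbbcc'
Scanning left to right for 'a' then checking next char:
  Match 1: 'a' (a not followed by b)
Total matches: 1

1


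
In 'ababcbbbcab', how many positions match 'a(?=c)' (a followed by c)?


Lookahead 'a(?=c)' matches 'a' only when followed by 'c'.
String: 'ababcbbbcab'
Checking each position where char is 'a':
  pos 0: 'a' -> no (next='b')
  pos 2: 'a' -> no (next='b')
  pos 9: 'a' -> no (next='b')
Matching positions: []
Count: 0

0


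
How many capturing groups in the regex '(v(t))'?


To count capturing groups, count each '(' that starts a group.
Pattern: '(v(t))'
Walking through the pattern:
  Position 0: '(' -> group #1
  Position 2: '(' -> group #2
Total capturing groups: 2

2


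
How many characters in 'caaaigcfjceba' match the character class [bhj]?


Character class [bhj] matches any of: {b, h, j}
Scanning string 'caaaigcfjceba' character by character:
  pos 0: 'c' -> no
  pos 1: 'a' -> no
  pos 2: 'a' -> no
  pos 3: 'a' -> no
  pos 4: 'i' -> no
  pos 5: 'g' -> no
  pos 6: 'c' -> no
  pos 7: 'f' -> no
  pos 8: 'j' -> MATCH
  pos 9: 'c' -> no
  pos 10: 'e' -> no
  pos 11: 'b' -> MATCH
  pos 12: 'a' -> no
Total matches: 2

2


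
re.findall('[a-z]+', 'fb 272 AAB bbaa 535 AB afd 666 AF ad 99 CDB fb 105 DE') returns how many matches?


Pattern '[a-z]+' finds one or more lowercase letters.
Text: 'fb 272 AAB bbaa 535 AB afd 666 AF ad 99 CDB fb 105 DE'
Scanning for matches:
  Match 1: 'fb'
  Match 2: 'bbaa'
  Match 3: 'afd'
  Match 4: 'ad'
  Match 5: 'fb'
Total matches: 5

5


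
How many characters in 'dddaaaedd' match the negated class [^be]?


Negated class [^be] matches any char NOT in {b, e}
Scanning 'dddaaaedd':
  pos 0: 'd' -> MATCH
  pos 1: 'd' -> MATCH
  pos 2: 'd' -> MATCH
  pos 3: 'a' -> MATCH
  pos 4: 'a' -> MATCH
  pos 5: 'a' -> MATCH
  pos 6: 'e' -> no (excluded)
  pos 7: 'd' -> MATCH
  pos 8: 'd' -> MATCH
Total matches: 8

8


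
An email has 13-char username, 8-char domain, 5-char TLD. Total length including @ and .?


An email address has format: username@domain.tld
Username length: 13
'@' character: 1
Domain length: 8
'.' character: 1
TLD length: 5
Total = 13 + 1 + 8 + 1 + 5 = 28

28


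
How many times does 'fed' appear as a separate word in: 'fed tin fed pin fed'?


Scanning each word for exact match 'fed':
  Word 1: 'fed' -> MATCH
  Word 2: 'tin' -> no
  Word 3: 'fed' -> MATCH
  Word 4: 'pin' -> no
  Word 5: 'fed' -> MATCH
Total matches: 3

3


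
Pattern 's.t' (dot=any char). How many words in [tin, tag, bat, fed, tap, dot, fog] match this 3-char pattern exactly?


Pattern 's.t' means: starts with 's', any single char, ends with 't'.
Checking each word (must be exactly 3 chars):
  'tin' (len=3): no
  'tag' (len=3): no
  'bat' (len=3): no
  'fed' (len=3): no
  'tap' (len=3): no
  'dot' (len=3): no
  'fog' (len=3): no
Matching words: []
Total: 0

0


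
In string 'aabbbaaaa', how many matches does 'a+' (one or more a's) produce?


Pattern 'a+' matches one or more consecutive a's.
String: 'aabbbaaaa'
Scanning for runs of a:
  Match 1: 'aa' (length 2)
  Match 2: 'aaaa' (length 4)
Total matches: 2

2


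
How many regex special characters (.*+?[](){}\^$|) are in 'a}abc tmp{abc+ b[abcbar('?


Regex special characters are: . * + ? [ ] ( ) { } \ ^ $ |
Scanning 'a}abc tmp{abc+ b[abcbar(':
  pos 1: '}' -> SPECIAL
  pos 9: '{' -> SPECIAL
  pos 13: '+' -> SPECIAL
  pos 16: '[' -> SPECIAL
  pos 23: '(' -> SPECIAL
Special chars found: ['}', '{', '+', '[', '(']
Total: 5

5


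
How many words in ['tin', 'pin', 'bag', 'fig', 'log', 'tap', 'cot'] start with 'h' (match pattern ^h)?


Pattern ^h anchors to start of word. Check which words begin with 'h':
  'tin' -> no
  'pin' -> no
  'bag' -> no
  'fig' -> no
  'log' -> no
  'tap' -> no
  'cot' -> no
Matching words: []
Count: 0

0


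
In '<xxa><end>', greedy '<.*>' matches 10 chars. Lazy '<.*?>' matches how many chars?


Greedy '<.*>' tries to match as MUCH as possible.
Lazy '<.*?>' tries to match as LITTLE as possible.

String: '<xxa><end>'
Greedy '<.*>' starts at first '<' and extends to the LAST '>': '<xxa><end>' (10 chars)
Lazy '<.*?>' starts at first '<' and stops at the FIRST '>': '<xxa>' (5 chars)

5


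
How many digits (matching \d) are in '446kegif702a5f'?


\d matches any digit 0-9.
Scanning '446kegif702a5f':
  pos 0: '4' -> DIGIT
  pos 1: '4' -> DIGIT
  pos 2: '6' -> DIGIT
  pos 8: '7' -> DIGIT
  pos 9: '0' -> DIGIT
  pos 10: '2' -> DIGIT
  pos 12: '5' -> DIGIT
Digits found: ['4', '4', '6', '7', '0', '2', '5']
Total: 7

7


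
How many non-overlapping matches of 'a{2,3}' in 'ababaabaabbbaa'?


Pattern 'a{2,3}' matches between 2 and 3 consecutive a's (greedy).
String: 'ababaabaabbbaa'
Finding runs of a's and applying greedy matching:
  Run at pos 0: 'a' (length 1)
  Run at pos 2: 'a' (length 1)
  Run at pos 4: 'aa' (length 2)
  Run at pos 7: 'aa' (length 2)
  Run at pos 12: 'aa' (length 2)
Matches: ['aa', 'aa', 'aa']
Count: 3

3


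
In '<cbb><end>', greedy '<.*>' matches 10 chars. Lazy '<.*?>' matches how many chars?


Greedy '<.*>' tries to match as MUCH as possible.
Lazy '<.*?>' tries to match as LITTLE as possible.

String: '<cbb><end>'
Greedy '<.*>' starts at first '<' and extends to the LAST '>': '<cbb><end>' (10 chars)
Lazy '<.*?>' starts at first '<' and stops at the FIRST '>': '<cbb>' (5 chars)

5


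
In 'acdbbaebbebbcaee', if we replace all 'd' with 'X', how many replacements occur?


re.sub('d', 'X', text) replaces every occurrence of 'd' with 'X'.
Text: 'acdbbaebbebbcaee'
Scanning for 'd':
  pos 2: 'd' -> replacement #1
Total replacements: 1

1


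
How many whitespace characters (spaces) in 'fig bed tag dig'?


\s matches whitespace characters (spaces, tabs, etc.).
Text: 'fig bed tag dig'
This text has 4 words separated by spaces.
Number of spaces = number of words - 1 = 4 - 1 = 3

3


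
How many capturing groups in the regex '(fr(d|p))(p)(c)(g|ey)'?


To count capturing groups, count each '(' that starts a group.
Pattern: '(fr(d|p))(p)(c)(g|ey)'
Walking through the pattern:
  Position 0: '(' -> group #1
  Position 3: '(' -> group #2
  Position 9: '(' -> group #3
  Position 12: '(' -> group #4
  Position 15: '(' -> group #5
Total capturing groups: 5

5


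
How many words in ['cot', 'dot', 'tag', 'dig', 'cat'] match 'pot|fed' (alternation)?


Alternation 'pot|fed' matches either 'pot' or 'fed'.
Checking each word:
  'cot' -> no
  'dot' -> no
  'tag' -> no
  'dig' -> no
  'cat' -> no
Matches: []
Count: 0

0


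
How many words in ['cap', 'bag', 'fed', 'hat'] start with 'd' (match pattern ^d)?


Pattern ^d anchors to start of word. Check which words begin with 'd':
  'cap' -> no
  'bag' -> no
  'fed' -> no
  'hat' -> no
Matching words: []
Count: 0

0


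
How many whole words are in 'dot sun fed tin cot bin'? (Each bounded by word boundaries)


Word boundaries (\b) mark the start/end of each word.
Text: 'dot sun fed tin cot bin'
Splitting by whitespace:
  Word 1: 'dot'
  Word 2: 'sun'
  Word 3: 'fed'
  Word 4: 'tin'
  Word 5: 'cot'
  Word 6: 'bin'
Total whole words: 6

6


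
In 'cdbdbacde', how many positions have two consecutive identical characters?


Looking for consecutive identical characters in 'cdbdbacde':
  pos 0-1: 'c' vs 'd' -> different
  pos 1-2: 'd' vs 'b' -> different
  pos 2-3: 'b' vs 'd' -> different
  pos 3-4: 'd' vs 'b' -> different
  pos 4-5: 'b' vs 'a' -> different
  pos 5-6: 'a' vs 'c' -> different
  pos 6-7: 'c' vs 'd' -> different
  pos 7-8: 'd' vs 'e' -> different
Consecutive identical pairs: []
Count: 0

0


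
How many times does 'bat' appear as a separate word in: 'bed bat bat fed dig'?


Scanning each word for exact match 'bat':
  Word 1: 'bed' -> no
  Word 2: 'bat' -> MATCH
  Word 3: 'bat' -> MATCH
  Word 4: 'fed' -> no
  Word 5: 'dig' -> no
Total matches: 2

2


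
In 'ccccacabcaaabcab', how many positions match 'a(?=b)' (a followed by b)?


Lookahead 'a(?=b)' matches 'a' only when followed by 'b'.
String: 'ccccacabcaaabcab'
Checking each position where char is 'a':
  pos 4: 'a' -> no (next='c')
  pos 6: 'a' -> MATCH (next='b')
  pos 9: 'a' -> no (next='a')
  pos 10: 'a' -> no (next='a')
  pos 11: 'a' -> MATCH (next='b')
  pos 14: 'a' -> MATCH (next='b')
Matching positions: [6, 11, 14]
Count: 3

3


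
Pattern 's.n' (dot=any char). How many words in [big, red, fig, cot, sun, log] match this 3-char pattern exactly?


Pattern 's.n' means: starts with 's', any single char, ends with 'n'.
Checking each word (must be exactly 3 chars):
  'big' (len=3): no
  'red' (len=3): no
  'fig' (len=3): no
  'cot' (len=3): no
  'sun' (len=3): MATCH
  'log' (len=3): no
Matching words: ['sun']
Total: 1

1


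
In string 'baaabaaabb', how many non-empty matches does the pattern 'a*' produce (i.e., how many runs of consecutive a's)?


Pattern 'a*' matches zero or more a's. We want non-empty runs of consecutive a's.
String: 'baaabaaabb'
Walking through the string to find runs of a's:
  Run 1: positions 1-3 -> 'aaa'
  Run 2: positions 5-7 -> 'aaa'
Non-empty runs found: ['aaa', 'aaa']
Count: 2

2


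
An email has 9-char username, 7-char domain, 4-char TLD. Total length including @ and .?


An email address has format: username@domain.tld
Username length: 9
'@' character: 1
Domain length: 7
'.' character: 1
TLD length: 4
Total = 9 + 1 + 7 + 1 + 4 = 22

22


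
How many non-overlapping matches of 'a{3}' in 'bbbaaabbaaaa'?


Pattern 'a{3}' matches exactly 3 consecutive a's (greedy, non-overlapping).
String: 'bbbaaabbaaaa'
Scanning for runs of a's:
  Run at pos 3: 'aaa' (length 3) -> 1 match(es)
  Run at pos 8: 'aaaa' (length 4) -> 1 match(es)
Matches found: ['aaa', 'aaa']
Total: 2

2


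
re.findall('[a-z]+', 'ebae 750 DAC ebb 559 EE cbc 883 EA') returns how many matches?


Pattern '[a-z]+' finds one or more lowercase letters.
Text: 'ebae 750 DAC ebb 559 EE cbc 883 EA'
Scanning for matches:
  Match 1: 'ebae'
  Match 2: 'ebb'
  Match 3: 'cbc'
Total matches: 3

3


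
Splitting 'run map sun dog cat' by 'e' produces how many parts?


Splitting by 'e' breaks the string at each occurrence of the separator.
Text: 'run map sun dog cat'
Parts after split:
  Part 1: 'run map sun dog cat'
Total parts: 1

1


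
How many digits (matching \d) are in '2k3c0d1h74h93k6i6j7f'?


\d matches any digit 0-9.
Scanning '2k3c0d1h74h93k6i6j7f':
  pos 0: '2' -> DIGIT
  pos 2: '3' -> DIGIT
  pos 4: '0' -> DIGIT
  pos 6: '1' -> DIGIT
  pos 8: '7' -> DIGIT
  pos 9: '4' -> DIGIT
  pos 11: '9' -> DIGIT
  pos 12: '3' -> DIGIT
  pos 14: '6' -> DIGIT
  pos 16: '6' -> DIGIT
  pos 18: '7' -> DIGIT
Digits found: ['2', '3', '0', '1', '7', '4', '9', '3', '6', '6', '7']
Total: 11

11


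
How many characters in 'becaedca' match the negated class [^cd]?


Negated class [^cd] matches any char NOT in {c, d}
Scanning 'becaedca':
  pos 0: 'b' -> MATCH
  pos 1: 'e' -> MATCH
  pos 2: 'c' -> no (excluded)
  pos 3: 'a' -> MATCH
  pos 4: 'e' -> MATCH
  pos 5: 'd' -> no (excluded)
  pos 6: 'c' -> no (excluded)
  pos 7: 'a' -> MATCH
Total matches: 5

5


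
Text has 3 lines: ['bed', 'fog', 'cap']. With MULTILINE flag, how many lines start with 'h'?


With MULTILINE flag, ^ matches the start of each line.
Lines: ['bed', 'fog', 'cap']
Checking which lines start with 'h':
  Line 1: 'bed' -> no
  Line 2: 'fog' -> no
  Line 3: 'cap' -> no
Matching lines: []
Count: 0

0


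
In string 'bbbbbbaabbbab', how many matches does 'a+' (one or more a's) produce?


Pattern 'a+' matches one or more consecutive a's.
String: 'bbbbbbaabbbab'
Scanning for runs of a:
  Match 1: 'aa' (length 2)
  Match 2: 'a' (length 1)
Total matches: 2

2


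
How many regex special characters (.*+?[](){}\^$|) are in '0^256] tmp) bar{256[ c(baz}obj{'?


Regex special characters are: . * + ? [ ] ( ) { } \ ^ $ |
Scanning '0^256] tmp) bar{256[ c(baz}obj{':
  pos 1: '^' -> SPECIAL
  pos 5: ']' -> SPECIAL
  pos 10: ')' -> SPECIAL
  pos 15: '{' -> SPECIAL
  pos 19: '[' -> SPECIAL
  pos 22: '(' -> SPECIAL
  pos 26: '}' -> SPECIAL
  pos 30: '{' -> SPECIAL
Special chars found: ['^', ']', ')', '{', '[', '(', '}', '{']
Total: 8

8


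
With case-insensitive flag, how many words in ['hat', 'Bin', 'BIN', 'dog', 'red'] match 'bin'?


Case-insensitive matching: compare each word's lowercase form to 'bin'.
  'hat' -> lower='hat' -> no
  'Bin' -> lower='bin' -> MATCH
  'BIN' -> lower='bin' -> MATCH
  'dog' -> lower='dog' -> no
  'red' -> lower='red' -> no
Matches: ['Bin', 'BIN']
Count: 2

2


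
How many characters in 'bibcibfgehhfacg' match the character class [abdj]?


Character class [abdj] matches any of: {a, b, d, j}
Scanning string 'bibcibfgehhfacg' character by character:
  pos 0: 'b' -> MATCH
  pos 1: 'i' -> no
  pos 2: 'b' -> MATCH
  pos 3: 'c' -> no
  pos 4: 'i' -> no
  pos 5: 'b' -> MATCH
  pos 6: 'f' -> no
  pos 7: 'g' -> no
  pos 8: 'e' -> no
  pos 9: 'h' -> no
  pos 10: 'h' -> no
  pos 11: 'f' -> no
  pos 12: 'a' -> MATCH
  pos 13: 'c' -> no
  pos 14: 'g' -> no
Total matches: 4

4


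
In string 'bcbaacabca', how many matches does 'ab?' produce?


Pattern 'ab?' matches 'a' optionally followed by 'b'.
String: 'bcbaacabca'
Scanning left to right for 'a' then checking next char:
  Match 1: 'a' (a not followed by b)
  Match 2: 'a' (a not followed by b)
  Match 3: 'ab' (a followed by b)
  Match 4: 'a' (a not followed by b)
Total matches: 4

4


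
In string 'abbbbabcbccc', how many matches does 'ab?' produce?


Pattern 'ab?' matches 'a' optionally followed by 'b'.
String: 'abbbbabcbccc'
Scanning left to right for 'a' then checking next char:
  Match 1: 'ab' (a followed by b)
  Match 2: 'ab' (a followed by b)
Total matches: 2

2


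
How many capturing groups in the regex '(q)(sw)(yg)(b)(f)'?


To count capturing groups, count each '(' that starts a group.
Pattern: '(q)(sw)(yg)(b)(f)'
Walking through the pattern:
  Position 0: '(' -> group #1
  Position 3: '(' -> group #2
  Position 7: '(' -> group #3
  Position 11: '(' -> group #4
  Position 14: '(' -> group #5
Total capturing groups: 5

5


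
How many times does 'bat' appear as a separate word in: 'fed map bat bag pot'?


Scanning each word for exact match 'bat':
  Word 1: 'fed' -> no
  Word 2: 'map' -> no
  Word 3: 'bat' -> MATCH
  Word 4: 'bag' -> no
  Word 5: 'pot' -> no
Total matches: 1

1


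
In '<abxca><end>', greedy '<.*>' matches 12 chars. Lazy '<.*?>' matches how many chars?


Greedy '<.*>' tries to match as MUCH as possible.
Lazy '<.*?>' tries to match as LITTLE as possible.

String: '<abxca><end>'
Greedy '<.*>' starts at first '<' and extends to the LAST '>': '<abxca><end>' (12 chars)
Lazy '<.*?>' starts at first '<' and stops at the FIRST '>': '<abxca>' (7 chars)

7


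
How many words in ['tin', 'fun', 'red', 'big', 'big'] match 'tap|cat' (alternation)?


Alternation 'tap|cat' matches either 'tap' or 'cat'.
Checking each word:
  'tin' -> no
  'fun' -> no
  'red' -> no
  'big' -> no
  'big' -> no
Matches: []
Count: 0

0


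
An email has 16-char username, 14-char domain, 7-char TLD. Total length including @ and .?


An email address has format: username@domain.tld
Username length: 16
'@' character: 1
Domain length: 14
'.' character: 1
TLD length: 7
Total = 16 + 1 + 14 + 1 + 7 = 39

39


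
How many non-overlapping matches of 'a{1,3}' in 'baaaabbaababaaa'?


Pattern 'a{1,3}' matches between 1 and 3 consecutive a's (greedy).
String: 'baaaabbaababaaa'
Finding runs of a's and applying greedy matching:
  Run at pos 1: 'aaaa' (length 4)
  Run at pos 7: 'aa' (length 2)
  Run at pos 10: 'a' (length 1)
  Run at pos 12: 'aaa' (length 3)
Matches: ['aaa', 'a', 'aa', 'a', 'aaa']
Count: 5

5


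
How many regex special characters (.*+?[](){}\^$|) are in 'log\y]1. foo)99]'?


Regex special characters are: . * + ? [ ] ( ) { } \ ^ $ |
Scanning 'log\y]1. foo)99]':
  pos 3: '\' -> SPECIAL
  pos 5: ']' -> SPECIAL
  pos 7: '.' -> SPECIAL
  pos 12: ')' -> SPECIAL
  pos 15: ']' -> SPECIAL
Special chars found: ['\\', ']', '.', ')', ']']
Total: 5

5


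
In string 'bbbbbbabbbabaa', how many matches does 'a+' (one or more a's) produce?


Pattern 'a+' matches one or more consecutive a's.
String: 'bbbbbbabbbabaa'
Scanning for runs of a:
  Match 1: 'a' (length 1)
  Match 2: 'a' (length 1)
  Match 3: 'aa' (length 2)
Total matches: 3

3


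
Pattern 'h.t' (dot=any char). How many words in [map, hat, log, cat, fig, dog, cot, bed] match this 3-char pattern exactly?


Pattern 'h.t' means: starts with 'h', any single char, ends with 't'.
Checking each word (must be exactly 3 chars):
  'map' (len=3): no
  'hat' (len=3): MATCH
  'log' (len=3): no
  'cat' (len=3): no
  'fig' (len=3): no
  'dog' (len=3): no
  'cot' (len=3): no
  'bed' (len=3): no
Matching words: ['hat']
Total: 1

1


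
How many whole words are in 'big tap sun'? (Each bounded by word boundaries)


Word boundaries (\b) mark the start/end of each word.
Text: 'big tap sun'
Splitting by whitespace:
  Word 1: 'big'
  Word 2: 'tap'
  Word 3: 'sun'
Total whole words: 3

3


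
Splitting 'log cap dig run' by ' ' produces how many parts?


Splitting by ' ' breaks the string at each occurrence of the separator.
Text: 'log cap dig run'
Parts after split:
  Part 1: 'log'
  Part 2: 'cap'
  Part 3: 'dig'
  Part 4: 'run'
Total parts: 4

4


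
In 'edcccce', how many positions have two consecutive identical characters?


Looking for consecutive identical characters in 'edcccce':
  pos 0-1: 'e' vs 'd' -> different
  pos 1-2: 'd' vs 'c' -> different
  pos 2-3: 'c' vs 'c' -> MATCH ('cc')
  pos 3-4: 'c' vs 'c' -> MATCH ('cc')
  pos 4-5: 'c' vs 'c' -> MATCH ('cc')
  pos 5-6: 'c' vs 'e' -> different
Consecutive identical pairs: ['cc', 'cc', 'cc']
Count: 3

3


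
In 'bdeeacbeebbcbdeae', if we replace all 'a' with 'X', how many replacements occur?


re.sub('a', 'X', text) replaces every occurrence of 'a' with 'X'.
Text: 'bdeeacbeebbcbdeae'
Scanning for 'a':
  pos 4: 'a' -> replacement #1
  pos 15: 'a' -> replacement #2
Total replacements: 2

2


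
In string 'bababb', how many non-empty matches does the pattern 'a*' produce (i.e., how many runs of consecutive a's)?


Pattern 'a*' matches zero or more a's. We want non-empty runs of consecutive a's.
String: 'bababb'
Walking through the string to find runs of a's:
  Run 1: positions 1-1 -> 'a'
  Run 2: positions 3-3 -> 'a'
Non-empty runs found: ['a', 'a']
Count: 2

2


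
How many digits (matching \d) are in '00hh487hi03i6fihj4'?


\d matches any digit 0-9.
Scanning '00hh487hi03i6fihj4':
  pos 0: '0' -> DIGIT
  pos 1: '0' -> DIGIT
  pos 4: '4' -> DIGIT
  pos 5: '8' -> DIGIT
  pos 6: '7' -> DIGIT
  pos 9: '0' -> DIGIT
  pos 10: '3' -> DIGIT
  pos 12: '6' -> DIGIT
  pos 17: '4' -> DIGIT
Digits found: ['0', '0', '4', '8', '7', '0', '3', '6', '4']
Total: 9

9


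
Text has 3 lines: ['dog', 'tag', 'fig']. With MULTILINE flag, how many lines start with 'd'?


With MULTILINE flag, ^ matches the start of each line.
Lines: ['dog', 'tag', 'fig']
Checking which lines start with 'd':
  Line 1: 'dog' -> MATCH
  Line 2: 'tag' -> no
  Line 3: 'fig' -> no
Matching lines: ['dog']
Count: 1

1


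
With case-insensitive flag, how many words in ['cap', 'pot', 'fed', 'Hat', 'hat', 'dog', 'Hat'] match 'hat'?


Case-insensitive matching: compare each word's lowercase form to 'hat'.
  'cap' -> lower='cap' -> no
  'pot' -> lower='pot' -> no
  'fed' -> lower='fed' -> no
  'Hat' -> lower='hat' -> MATCH
  'hat' -> lower='hat' -> MATCH
  'dog' -> lower='dog' -> no
  'Hat' -> lower='hat' -> MATCH
Matches: ['Hat', 'hat', 'Hat']
Count: 3

3


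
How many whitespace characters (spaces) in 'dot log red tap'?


\s matches whitespace characters (spaces, tabs, etc.).
Text: 'dot log red tap'
This text has 4 words separated by spaces.
Number of spaces = number of words - 1 = 4 - 1 = 3

3


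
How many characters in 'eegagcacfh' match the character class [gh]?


Character class [gh] matches any of: {g, h}
Scanning string 'eegagcacfh' character by character:
  pos 0: 'e' -> no
  pos 1: 'e' -> no
  pos 2: 'g' -> MATCH
  pos 3: 'a' -> no
  pos 4: 'g' -> MATCH
  pos 5: 'c' -> no
  pos 6: 'a' -> no
  pos 7: 'c' -> no
  pos 8: 'f' -> no
  pos 9: 'h' -> MATCH
Total matches: 3

3


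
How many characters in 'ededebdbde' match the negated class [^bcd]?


Negated class [^bcd] matches any char NOT in {b, c, d}
Scanning 'ededebdbde':
  pos 0: 'e' -> MATCH
  pos 1: 'd' -> no (excluded)
  pos 2: 'e' -> MATCH
  pos 3: 'd' -> no (excluded)
  pos 4: 'e' -> MATCH
  pos 5: 'b' -> no (excluded)
  pos 6: 'd' -> no (excluded)
  pos 7: 'b' -> no (excluded)
  pos 8: 'd' -> no (excluded)
  pos 9: 'e' -> MATCH
Total matches: 4

4


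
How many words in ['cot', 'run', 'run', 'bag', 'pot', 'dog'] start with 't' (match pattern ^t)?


Pattern ^t anchors to start of word. Check which words begin with 't':
  'cot' -> no
  'run' -> no
  'run' -> no
  'bag' -> no
  'pot' -> no
  'dog' -> no
Matching words: []
Count: 0

0


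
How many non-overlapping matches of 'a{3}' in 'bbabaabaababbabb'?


Pattern 'a{3}' matches exactly 3 consecutive a's (greedy, non-overlapping).
String: 'bbabaabaababbabb'
Scanning for runs of a's:
  Run at pos 2: 'a' (length 1) -> 0 match(es)
  Run at pos 4: 'aa' (length 2) -> 0 match(es)
  Run at pos 7: 'aa' (length 2) -> 0 match(es)
  Run at pos 10: 'a' (length 1) -> 0 match(es)
  Run at pos 13: 'a' (length 1) -> 0 match(es)
Matches found: []
Total: 0

0


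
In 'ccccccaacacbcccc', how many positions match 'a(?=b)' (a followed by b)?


Lookahead 'a(?=b)' matches 'a' only when followed by 'b'.
String: 'ccccccaacacbcccc'
Checking each position where char is 'a':
  pos 6: 'a' -> no (next='a')
  pos 7: 'a' -> no (next='c')
  pos 9: 'a' -> no (next='c')
Matching positions: []
Count: 0

0


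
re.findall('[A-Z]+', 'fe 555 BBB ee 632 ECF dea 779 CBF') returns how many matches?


Pattern '[A-Z]+' finds one or more uppercase letters.
Text: 'fe 555 BBB ee 632 ECF dea 779 CBF'
Scanning for matches:
  Match 1: 'BBB'
  Match 2: 'ECF'
  Match 3: 'CBF'
Total matches: 3

3


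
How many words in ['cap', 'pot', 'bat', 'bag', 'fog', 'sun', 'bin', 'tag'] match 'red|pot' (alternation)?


Alternation 'red|pot' matches either 'red' or 'pot'.
Checking each word:
  'cap' -> no
  'pot' -> MATCH
  'bat' -> no
  'bag' -> no
  'fog' -> no
  'sun' -> no
  'bin' -> no
  'tag' -> no
Matches: ['pot']
Count: 1

1


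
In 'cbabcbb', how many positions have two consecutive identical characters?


Looking for consecutive identical characters in 'cbabcbb':
  pos 0-1: 'c' vs 'b' -> different
  pos 1-2: 'b' vs 'a' -> different
  pos 2-3: 'a' vs 'b' -> different
  pos 3-4: 'b' vs 'c' -> different
  pos 4-5: 'c' vs 'b' -> different
  pos 5-6: 'b' vs 'b' -> MATCH ('bb')
Consecutive identical pairs: ['bb']
Count: 1

1


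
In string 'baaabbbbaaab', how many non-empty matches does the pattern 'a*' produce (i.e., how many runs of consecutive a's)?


Pattern 'a*' matches zero or more a's. We want non-empty runs of consecutive a's.
String: 'baaabbbbaaab'
Walking through the string to find runs of a's:
  Run 1: positions 1-3 -> 'aaa'
  Run 2: positions 8-10 -> 'aaa'
Non-empty runs found: ['aaa', 'aaa']
Count: 2

2


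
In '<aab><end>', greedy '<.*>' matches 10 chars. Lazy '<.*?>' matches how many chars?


Greedy '<.*>' tries to match as MUCH as possible.
Lazy '<.*?>' tries to match as LITTLE as possible.

String: '<aab><end>'
Greedy '<.*>' starts at first '<' and extends to the LAST '>': '<aab><end>' (10 chars)
Lazy '<.*?>' starts at first '<' and stops at the FIRST '>': '<aab>' (5 chars)

5


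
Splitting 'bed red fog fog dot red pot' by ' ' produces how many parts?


Splitting by ' ' breaks the string at each occurrence of the separator.
Text: 'bed red fog fog dot red pot'
Parts after split:
  Part 1: 'bed'
  Part 2: 'red'
  Part 3: 'fog'
  Part 4: 'fog'
  Part 5: 'dot'
  Part 6: 'red'
  Part 7: 'pot'
Total parts: 7

7


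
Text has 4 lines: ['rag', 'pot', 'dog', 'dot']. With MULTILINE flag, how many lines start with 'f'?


With MULTILINE flag, ^ matches the start of each line.
Lines: ['rag', 'pot', 'dog', 'dot']
Checking which lines start with 'f':
  Line 1: 'rag' -> no
  Line 2: 'pot' -> no
  Line 3: 'dog' -> no
  Line 4: 'dot' -> no
Matching lines: []
Count: 0

0


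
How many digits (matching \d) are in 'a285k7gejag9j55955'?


\d matches any digit 0-9.
Scanning 'a285k7gejag9j55955':
  pos 1: '2' -> DIGIT
  pos 2: '8' -> DIGIT
  pos 3: '5' -> DIGIT
  pos 5: '7' -> DIGIT
  pos 11: '9' -> DIGIT
  pos 13: '5' -> DIGIT
  pos 14: '5' -> DIGIT
  pos 15: '9' -> DIGIT
  pos 16: '5' -> DIGIT
  pos 17: '5' -> DIGIT
Digits found: ['2', '8', '5', '7', '9', '5', '5', '9', '5', '5']
Total: 10

10


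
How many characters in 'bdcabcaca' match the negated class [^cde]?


Negated class [^cde] matches any char NOT in {c, d, e}
Scanning 'bdcabcaca':
  pos 0: 'b' -> MATCH
  pos 1: 'd' -> no (excluded)
  pos 2: 'c' -> no (excluded)
  pos 3: 'a' -> MATCH
  pos 4: 'b' -> MATCH
  pos 5: 'c' -> no (excluded)
  pos 6: 'a' -> MATCH
  pos 7: 'c' -> no (excluded)
  pos 8: 'a' -> MATCH
Total matches: 5

5


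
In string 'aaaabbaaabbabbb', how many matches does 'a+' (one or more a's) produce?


Pattern 'a+' matches one or more consecutive a's.
String: 'aaaabbaaabbabbb'
Scanning for runs of a:
  Match 1: 'aaaa' (length 4)
  Match 2: 'aaa' (length 3)
  Match 3: 'a' (length 1)
Total matches: 3

3


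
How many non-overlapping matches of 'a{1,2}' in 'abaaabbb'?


Pattern 'a{1,2}' matches between 1 and 2 consecutive a's (greedy).
String: 'abaaabbb'
Finding runs of a's and applying greedy matching:
  Run at pos 0: 'a' (length 1)
  Run at pos 2: 'aaa' (length 3)
Matches: ['a', 'aa', 'a']
Count: 3

3


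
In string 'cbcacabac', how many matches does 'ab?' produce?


Pattern 'ab?' matches 'a' optionally followed by 'b'.
String: 'cbcacabac'
Scanning left to right for 'a' then checking next char:
  Match 1: 'a' (a not followed by b)
  Match 2: 'ab' (a followed by b)
  Match 3: 'a' (a not followed by b)
Total matches: 3

3


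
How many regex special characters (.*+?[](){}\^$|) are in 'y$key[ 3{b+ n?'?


Regex special characters are: . * + ? [ ] ( ) { } \ ^ $ |
Scanning 'y$key[ 3{b+ n?':
  pos 1: '$' -> SPECIAL
  pos 5: '[' -> SPECIAL
  pos 8: '{' -> SPECIAL
  pos 10: '+' -> SPECIAL
  pos 13: '?' -> SPECIAL
Special chars found: ['$', '[', '{', '+', '?']
Total: 5

5


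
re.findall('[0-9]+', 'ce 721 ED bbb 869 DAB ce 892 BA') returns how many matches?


Pattern '[0-9]+' finds one or more digits.
Text: 'ce 721 ED bbb 869 DAB ce 892 BA'
Scanning for matches:
  Match 1: '721'
  Match 2: '869'
  Match 3: '892'
Total matches: 3

3


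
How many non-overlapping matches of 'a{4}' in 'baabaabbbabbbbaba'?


Pattern 'a{4}' matches exactly 4 consecutive a's (greedy, non-overlapping).
String: 'baabaabbbabbbbaba'
Scanning for runs of a's:
  Run at pos 1: 'aa' (length 2) -> 0 match(es)
  Run at pos 4: 'aa' (length 2) -> 0 match(es)
  Run at pos 9: 'a' (length 1) -> 0 match(es)
  Run at pos 14: 'a' (length 1) -> 0 match(es)
  Run at pos 16: 'a' (length 1) -> 0 match(es)
Matches found: []
Total: 0

0


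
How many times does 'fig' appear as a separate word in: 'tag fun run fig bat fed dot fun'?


Scanning each word for exact match 'fig':
  Word 1: 'tag' -> no
  Word 2: 'fun' -> no
  Word 3: 'run' -> no
  Word 4: 'fig' -> MATCH
  Word 5: 'bat' -> no
  Word 6: 'fed' -> no
  Word 7: 'dot' -> no
  Word 8: 'fun' -> no
Total matches: 1

1


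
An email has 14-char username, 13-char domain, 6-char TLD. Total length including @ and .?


An email address has format: username@domain.tld
Username length: 14
'@' character: 1
Domain length: 13
'.' character: 1
TLD length: 6
Total = 14 + 1 + 13 + 1 + 6 = 35

35


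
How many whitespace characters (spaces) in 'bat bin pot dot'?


\s matches whitespace characters (spaces, tabs, etc.).
Text: 'bat bin pot dot'
This text has 4 words separated by spaces.
Number of spaces = number of words - 1 = 4 - 1 = 3

3


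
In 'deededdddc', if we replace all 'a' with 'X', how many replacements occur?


re.sub('a', 'X', text) replaces every occurrence of 'a' with 'X'.
Text: 'deededdddc'
Scanning for 'a':
Total replacements: 0

0


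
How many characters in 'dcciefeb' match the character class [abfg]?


Character class [abfg] matches any of: {a, b, f, g}
Scanning string 'dcciefeb' character by character:
  pos 0: 'd' -> no
  pos 1: 'c' -> no
  pos 2: 'c' -> no
  pos 3: 'i' -> no
  pos 4: 'e' -> no
  pos 5: 'f' -> MATCH
  pos 6: 'e' -> no
  pos 7: 'b' -> MATCH
Total matches: 2

2


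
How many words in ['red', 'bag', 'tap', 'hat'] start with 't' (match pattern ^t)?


Pattern ^t anchors to start of word. Check which words begin with 't':
  'red' -> no
  'bag' -> no
  'tap' -> MATCH (starts with 't')
  'hat' -> no
Matching words: ['tap']
Count: 1

1


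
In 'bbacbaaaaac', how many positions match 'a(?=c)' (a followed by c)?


Lookahead 'a(?=c)' matches 'a' only when followed by 'c'.
String: 'bbacbaaaaac'
Checking each position where char is 'a':
  pos 2: 'a' -> MATCH (next='c')
  pos 5: 'a' -> no (next='a')
  pos 6: 'a' -> no (next='a')
  pos 7: 'a' -> no (next='a')
  pos 8: 'a' -> no (next='a')
  pos 9: 'a' -> MATCH (next='c')
Matching positions: [2, 9]
Count: 2

2


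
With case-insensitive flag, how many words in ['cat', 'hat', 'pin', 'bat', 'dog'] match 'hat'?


Case-insensitive matching: compare each word's lowercase form to 'hat'.
  'cat' -> lower='cat' -> no
  'hat' -> lower='hat' -> MATCH
  'pin' -> lower='pin' -> no
  'bat' -> lower='bat' -> no
  'dog' -> lower='dog' -> no
Matches: ['hat']
Count: 1

1


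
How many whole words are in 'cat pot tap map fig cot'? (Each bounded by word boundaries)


Word boundaries (\b) mark the start/end of each word.
Text: 'cat pot tap map fig cot'
Splitting by whitespace:
  Word 1: 'cat'
  Word 2: 'pot'
  Word 3: 'tap'
  Word 4: 'map'
  Word 5: 'fig'
  Word 6: 'cot'
Total whole words: 6

6


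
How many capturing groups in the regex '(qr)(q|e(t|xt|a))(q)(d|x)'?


To count capturing groups, count each '(' that starts a group.
Pattern: '(qr)(q|e(t|xt|a))(q)(d|x)'
Walking through the pattern:
  Position 0: '(' -> group #1
  Position 4: '(' -> group #2
  Position 8: '(' -> group #3
  Position 17: '(' -> group #4
  Position 20: '(' -> group #5
Total capturing groups: 5

5


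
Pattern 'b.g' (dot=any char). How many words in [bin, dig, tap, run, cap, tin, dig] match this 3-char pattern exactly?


Pattern 'b.g' means: starts with 'b', any single char, ends with 'g'.
Checking each word (must be exactly 3 chars):
  'bin' (len=3): no
  'dig' (len=3): no
  'tap' (len=3): no
  'run' (len=3): no
  'cap' (len=3): no
  'tin' (len=3): no
  'dig' (len=3): no
Matching words: []
Total: 0

0


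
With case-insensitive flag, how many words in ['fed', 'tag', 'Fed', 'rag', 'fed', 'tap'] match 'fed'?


Case-insensitive matching: compare each word's lowercase form to 'fed'.
  'fed' -> lower='fed' -> MATCH
  'tag' -> lower='tag' -> no
  'Fed' -> lower='fed' -> MATCH
  'rag' -> lower='rag' -> no
  'fed' -> lower='fed' -> MATCH
  'tap' -> lower='tap' -> no
Matches: ['fed', 'Fed', 'fed']
Count: 3

3


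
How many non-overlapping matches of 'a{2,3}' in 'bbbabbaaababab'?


Pattern 'a{2,3}' matches between 2 and 3 consecutive a's (greedy).
String: 'bbbabbaaababab'
Finding runs of a's and applying greedy matching:
  Run at pos 3: 'a' (length 1)
  Run at pos 6: 'aaa' (length 3)
  Run at pos 10: 'a' (length 1)
  Run at pos 12: 'a' (length 1)
Matches: ['aaa']
Count: 1

1


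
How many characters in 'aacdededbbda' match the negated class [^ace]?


Negated class [^ace] matches any char NOT in {a, c, e}
Scanning 'aacdededbbda':
  pos 0: 'a' -> no (excluded)
  pos 1: 'a' -> no (excluded)
  pos 2: 'c' -> no (excluded)
  pos 3: 'd' -> MATCH
  pos 4: 'e' -> no (excluded)
  pos 5: 'd' -> MATCH
  pos 6: 'e' -> no (excluded)
  pos 7: 'd' -> MATCH
  pos 8: 'b' -> MATCH
  pos 9: 'b' -> MATCH
  pos 10: 'd' -> MATCH
  pos 11: 'a' -> no (excluded)
Total matches: 6

6


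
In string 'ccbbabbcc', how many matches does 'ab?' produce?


Pattern 'ab?' matches 'a' optionally followed by 'b'.
String: 'ccbbabbcc'
Scanning left to right for 'a' then checking next char:
  Match 1: 'ab' (a followed by b)
Total matches: 1

1


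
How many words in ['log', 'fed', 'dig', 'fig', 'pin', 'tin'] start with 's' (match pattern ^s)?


Pattern ^s anchors to start of word. Check which words begin with 's':
  'log' -> no
  'fed' -> no
  'dig' -> no
  'fig' -> no
  'pin' -> no
  'tin' -> no
Matching words: []
Count: 0

0


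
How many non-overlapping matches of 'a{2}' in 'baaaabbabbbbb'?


Pattern 'a{2}' matches exactly 2 consecutive a's (greedy, non-overlapping).
String: 'baaaabbabbbbb'
Scanning for runs of a's:
  Run at pos 1: 'aaaa' (length 4) -> 2 match(es)
  Run at pos 7: 'a' (length 1) -> 0 match(es)
Matches found: ['aa', 'aa']
Total: 2

2


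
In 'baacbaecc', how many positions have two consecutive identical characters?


Looking for consecutive identical characters in 'baacbaecc':
  pos 0-1: 'b' vs 'a' -> different
  pos 1-2: 'a' vs 'a' -> MATCH ('aa')
  pos 2-3: 'a' vs 'c' -> different
  pos 3-4: 'c' vs 'b' -> different
  pos 4-5: 'b' vs 'a' -> different
  pos 5-6: 'a' vs 'e' -> different
  pos 6-7: 'e' vs 'c' -> different
  pos 7-8: 'c' vs 'c' -> MATCH ('cc')
Consecutive identical pairs: ['aa', 'cc']
Count: 2

2


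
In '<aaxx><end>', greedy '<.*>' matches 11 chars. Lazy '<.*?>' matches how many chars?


Greedy '<.*>' tries to match as MUCH as possible.
Lazy '<.*?>' tries to match as LITTLE as possible.

String: '<aaxx><end>'
Greedy '<.*>' starts at first '<' and extends to the LAST '>': '<aaxx><end>' (11 chars)
Lazy '<.*?>' starts at first '<' and stops at the FIRST '>': '<aaxx>' (6 chars)

6


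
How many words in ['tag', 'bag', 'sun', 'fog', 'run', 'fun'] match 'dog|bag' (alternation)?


Alternation 'dog|bag' matches either 'dog' or 'bag'.
Checking each word:
  'tag' -> no
  'bag' -> MATCH
  'sun' -> no
  'fog' -> no
  'run' -> no
  'fun' -> no
Matches: ['bag']
Count: 1

1


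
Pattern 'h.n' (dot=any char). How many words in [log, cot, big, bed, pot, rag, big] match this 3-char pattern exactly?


Pattern 'h.n' means: starts with 'h', any single char, ends with 'n'.
Checking each word (must be exactly 3 chars):
  'log' (len=3): no
  'cot' (len=3): no
  'big' (len=3): no
  'bed' (len=3): no
  'pot' (len=3): no
  'rag' (len=3): no
  'big' (len=3): no
Matching words: []
Total: 0

0


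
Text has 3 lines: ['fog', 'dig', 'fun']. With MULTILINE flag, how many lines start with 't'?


With MULTILINE flag, ^ matches the start of each line.
Lines: ['fog', 'dig', 'fun']
Checking which lines start with 't':
  Line 1: 'fog' -> no
  Line 2: 'dig' -> no
  Line 3: 'fun' -> no
Matching lines: []
Count: 0

0


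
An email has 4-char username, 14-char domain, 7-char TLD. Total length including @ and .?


An email address has format: username@domain.tld
Username length: 4
'@' character: 1
Domain length: 14
'.' character: 1
TLD length: 7
Total = 4 + 1 + 14 + 1 + 7 = 27

27


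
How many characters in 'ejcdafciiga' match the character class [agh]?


Character class [agh] matches any of: {a, g, h}
Scanning string 'ejcdafciiga' character by character:
  pos 0: 'e' -> no
  pos 1: 'j' -> no
  pos 2: 'c' -> no
  pos 3: 'd' -> no
  pos 4: 'a' -> MATCH
  pos 5: 'f' -> no
  pos 6: 'c' -> no
  pos 7: 'i' -> no
  pos 8: 'i' -> no
  pos 9: 'g' -> MATCH
  pos 10: 'a' -> MATCH
Total matches: 3

3


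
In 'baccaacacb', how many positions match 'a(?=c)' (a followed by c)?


Lookahead 'a(?=c)' matches 'a' only when followed by 'c'.
String: 'baccaacacb'
Checking each position where char is 'a':
  pos 1: 'a' -> MATCH (next='c')
  pos 4: 'a' -> no (next='a')
  pos 5: 'a' -> MATCH (next='c')
  pos 7: 'a' -> MATCH (next='c')
Matching positions: [1, 5, 7]
Count: 3

3


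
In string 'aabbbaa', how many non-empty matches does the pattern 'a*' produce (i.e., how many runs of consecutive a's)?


Pattern 'a*' matches zero or more a's. We want non-empty runs of consecutive a's.
String: 'aabbbaa'
Walking through the string to find runs of a's:
  Run 1: positions 0-1 -> 'aa'
  Run 2: positions 5-6 -> 'aa'
Non-empty runs found: ['aa', 'aa']
Count: 2

2


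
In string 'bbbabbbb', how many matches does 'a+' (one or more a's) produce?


Pattern 'a+' matches one or more consecutive a's.
String: 'bbbabbbb'
Scanning for runs of a:
  Match 1: 'a' (length 1)
Total matches: 1

1


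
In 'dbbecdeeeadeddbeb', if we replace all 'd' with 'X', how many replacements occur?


re.sub('d', 'X', text) replaces every occurrence of 'd' with 'X'.
Text: 'dbbecdeeeadeddbeb'
Scanning for 'd':
  pos 0: 'd' -> replacement #1
  pos 5: 'd' -> replacement #2
  pos 10: 'd' -> replacement #3
  pos 12: 'd' -> replacement #4
  pos 13: 'd' -> replacement #5
Total replacements: 5

5


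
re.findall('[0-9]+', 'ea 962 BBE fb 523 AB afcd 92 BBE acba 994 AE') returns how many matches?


Pattern '[0-9]+' finds one or more digits.
Text: 'ea 962 BBE fb 523 AB afcd 92 BBE acba 994 AE'
Scanning for matches:
  Match 1: '962'
  Match 2: '523'
  Match 3: '92'
  Match 4: '994'
Total matches: 4

4
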